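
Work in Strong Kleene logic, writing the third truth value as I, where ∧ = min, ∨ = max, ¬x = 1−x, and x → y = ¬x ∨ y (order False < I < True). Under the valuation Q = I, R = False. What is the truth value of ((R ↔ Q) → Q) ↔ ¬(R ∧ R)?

R ↔ Q = False ↔ I = I
(R ↔ Q) → Q = I → I = I  [¬I ∨ I]
R ∧ R = False ∧ False = False
¬(R ∧ R) = ¬False = True
((R ↔ Q) → Q) ↔ ¬(R ∧ R) = I ↔ True = I

I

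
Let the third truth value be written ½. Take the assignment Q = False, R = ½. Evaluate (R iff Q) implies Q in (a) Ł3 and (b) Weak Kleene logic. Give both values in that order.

½; ½

In Ł3: R iff Q = ½ iff False = ½  [1 − |½−0|]
(R iff Q) implies Q = ½ implies False = ½
In Weak Kleene logic: R iff Q = ½ iff False = ½
(R iff Q) implies Q = ½ implies False = ½  [any arg is the third value ⇒ result is the third value]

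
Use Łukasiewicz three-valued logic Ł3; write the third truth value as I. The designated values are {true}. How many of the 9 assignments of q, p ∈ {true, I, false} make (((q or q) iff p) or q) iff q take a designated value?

6

Of the 9 assignments, 6 give a value in {true}.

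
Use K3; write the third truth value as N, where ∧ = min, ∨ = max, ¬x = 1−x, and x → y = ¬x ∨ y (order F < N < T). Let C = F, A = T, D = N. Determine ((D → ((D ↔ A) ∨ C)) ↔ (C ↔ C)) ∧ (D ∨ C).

N

D ↔ A = N ↔ T = N
(D ↔ A) ∨ C = N ∨ F = N
D → ((D ↔ A) ∨ C) = N → N = N  [¬N ∨ N]
C ↔ C = F ↔ F = T
(D → ((D ↔ A) ∨ C)) ↔ (C ↔ C) = N ↔ T = N
D ∨ C = N ∨ F = N
((D → ((D ↔ A) ∨ C)) ↔ (C ↔ C)) ∧ (D ∨ C) = N ∧ N = N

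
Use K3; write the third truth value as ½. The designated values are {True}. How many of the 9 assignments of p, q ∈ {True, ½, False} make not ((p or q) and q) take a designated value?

Designated under: (p=True, q=False); (p=½, q=False); (p=False, q=False).

3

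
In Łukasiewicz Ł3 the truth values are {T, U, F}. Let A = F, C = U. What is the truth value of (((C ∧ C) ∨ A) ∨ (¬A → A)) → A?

U

C ∧ C = U ∧ U = U
(C ∧ C) ∨ A = U ∨ F = U
¬A = ¬F = T
¬A → A = T → F = F
((C ∧ C) ∨ A) ∨ (¬A → A) = U ∨ F = U
(((C ∧ C) ∨ A) ∨ (¬A → A)) → A = U → F = U  [min(1, 1−½+0)]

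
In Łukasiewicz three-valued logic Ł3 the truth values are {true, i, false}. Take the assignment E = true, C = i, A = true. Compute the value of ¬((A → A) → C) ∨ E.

A → A = true → true = true
(A → A) → C = true → i = i
¬((A → A) → C) = ¬i = i
¬((A → A) → C) ∨ E = i ∨ true = true

true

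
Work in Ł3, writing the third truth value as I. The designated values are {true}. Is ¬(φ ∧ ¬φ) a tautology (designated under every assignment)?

No

Countermodel: φ=I gives I, which is not designated.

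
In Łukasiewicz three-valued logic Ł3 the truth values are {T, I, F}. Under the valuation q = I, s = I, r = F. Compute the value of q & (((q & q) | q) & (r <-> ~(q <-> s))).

q & q = I & I = I
(q & q) | q = I | I = I
q <-> s = I <-> I = T  [1 − |½−½|]
~(q <-> s) = ~T = F
r <-> ~(q <-> s) = F <-> F = T
((q & q) | q) & (r <-> ~(q <-> s)) = I & T = I
q & (((q & q) | q) & (r <-> ~(q <-> s))) = I & I = I

I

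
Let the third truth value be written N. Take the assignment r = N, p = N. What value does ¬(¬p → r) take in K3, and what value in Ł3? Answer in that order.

N; F

In K3: ¬p = ¬N = N
¬p → r = N → N = N  [¬N ∨ N]
¬(¬p → r) = ¬N = N
In Ł3: ¬p = ¬N = N
¬p → r = N → N = T
¬(¬p → r) = ¬T = F
They differ because K3 and Ł3 treat N differently under implication.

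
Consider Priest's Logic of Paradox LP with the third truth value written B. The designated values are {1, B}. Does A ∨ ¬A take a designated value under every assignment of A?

Every assignment of A over {1, B, 0} gives a value in {1, B}.
In particular, with A=B: A ∨ ¬A = B.

Yes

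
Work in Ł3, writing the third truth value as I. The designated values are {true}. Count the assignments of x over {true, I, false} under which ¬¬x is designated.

1

x=true: true ✓
x=I: I ·
x=false: false ·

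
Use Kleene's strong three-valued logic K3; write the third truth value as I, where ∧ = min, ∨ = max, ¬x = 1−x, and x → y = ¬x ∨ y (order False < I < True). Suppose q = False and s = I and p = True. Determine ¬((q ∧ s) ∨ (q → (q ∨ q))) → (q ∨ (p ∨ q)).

True

q ∧ s = False ∧ I = False
q ∨ q = False ∨ False = False
q → (q ∨ q) = False → False = True
(q ∧ s) ∨ (q → (q ∨ q)) = False ∨ True = True
¬((q ∧ s) ∨ (q → (q ∨ q))) = ¬True = False
p ∨ q = True ∨ False = True
q ∨ (p ∨ q) = False ∨ True = True
¬((q ∧ s) ∨ (q → (q ∨ q))) → (q ∨ (p ∨ q)) = False → True = True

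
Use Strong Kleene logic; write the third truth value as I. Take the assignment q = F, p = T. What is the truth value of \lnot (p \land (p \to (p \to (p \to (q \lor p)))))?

q \lor p = F \lor T = T
p \to (q \lor p) = T \to T = T
p \to (p \to (q \lor p)) = T \to T = T
p \to (p \to (p \to (q \lor p))) = T \to T = T
p \land (p \to (p \to (p \to (q \lor p)))) = T \land T = T
\lnot (p \land (p \to (p \to (p \to (q \lor p))))) = \lnot T = F

F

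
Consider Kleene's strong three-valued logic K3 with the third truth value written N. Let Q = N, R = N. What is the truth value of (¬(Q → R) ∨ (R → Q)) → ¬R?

N

Q → R = N → N = N
¬(Q → R) = ¬N = N
R → Q = N → N = N
¬(Q → R) ∨ (R → Q) = N ∨ N = N
¬R = ¬N = N
(¬(Q → R) ∨ (R → Q)) → ¬R = N → N = N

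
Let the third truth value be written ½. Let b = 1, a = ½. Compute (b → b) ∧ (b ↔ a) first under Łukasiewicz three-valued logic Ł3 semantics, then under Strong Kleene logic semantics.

½; ½

In Łukasiewicz three-valued logic Ł3: b → b = 1 → 1 = 1
b ↔ a = 1 ↔ ½ = ½  [1 − |1−½|]
(b → b) ∧ (b ↔ a) = 1 ∧ ½ = ½
In Strong Kleene logic: b → b = 1 → 1 = 1
b ↔ a = 1 ↔ ½ = ½
(b → b) ∧ (b ↔ a) = 1 ∧ ½ = ½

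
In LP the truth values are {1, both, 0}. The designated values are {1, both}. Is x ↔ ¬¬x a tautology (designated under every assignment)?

Yes

Every assignment of x over {1, both, 0} gives a value in {1, both}.
In particular, with x=both: x ↔ ¬¬x = both.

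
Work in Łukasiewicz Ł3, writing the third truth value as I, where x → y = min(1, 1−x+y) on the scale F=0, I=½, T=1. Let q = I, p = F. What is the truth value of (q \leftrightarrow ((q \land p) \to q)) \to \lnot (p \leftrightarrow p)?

q \land p = I \land F = F
(q \land p) \to q = F \to I = T  [min(1, 1−0+½)]
q \leftrightarrow ((q \land p) \to q) = I \leftrightarrow T = I
p \leftrightarrow p = F \leftrightarrow F = T
\lnot (p \leftrightarrow p) = \lnot T = F
(q \leftrightarrow ((q \land p) \to q)) \to \lnot (p \leftrightarrow p) = I \to F = I

I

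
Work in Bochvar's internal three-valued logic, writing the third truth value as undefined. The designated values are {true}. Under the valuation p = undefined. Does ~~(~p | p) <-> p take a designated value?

No

~p = ~undefined = undefined
~p | p = undefined | undefined = undefined
~(~p | p) = ~undefined = undefined
~~(~p | p) = ~undefined = undefined
~~(~p | p) <-> p = undefined <-> undefined = undefined
undefined ∉ {true}.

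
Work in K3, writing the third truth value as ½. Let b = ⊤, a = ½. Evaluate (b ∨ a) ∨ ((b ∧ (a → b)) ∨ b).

b ∨ a = ⊤ ∨ ½ = ⊤
a → b = ½ → ⊤ = ⊤  [¬½ ∨ ⊤]
b ∧ (a → b) = ⊤ ∧ ⊤ = ⊤
(b ∧ (a → b)) ∨ b = ⊤ ∨ ⊤ = ⊤
(b ∨ a) ∨ ((b ∧ (a → b)) ∨ b) = ⊤ ∨ ⊤ = ⊤

⊤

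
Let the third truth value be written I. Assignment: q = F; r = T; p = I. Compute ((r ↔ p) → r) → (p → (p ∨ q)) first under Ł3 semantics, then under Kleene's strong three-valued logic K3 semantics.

T; I

In Ł3: r ↔ p = T ↔ I = I  [1 − |1−½|]
(r ↔ p) → r = I → T = T
p ∨ q = I ∨ F = I
p → (p ∨ q) = I → I = T
((r ↔ p) → r) → (p → (p ∨ q)) = T → T = T
In Kleene's strong three-valued logic K3: r ↔ p = T ↔ I = I
(r ↔ p) → r = I → T = T
p ∨ q = I ∨ F = I
p → (p ∨ q) = I → I = I
((r ↔ p) → r) → (p → (p ∨ q)) = T → I = I
They differ because Ł3 and Kleene's strong three-valued logic K3 treat I differently under implication.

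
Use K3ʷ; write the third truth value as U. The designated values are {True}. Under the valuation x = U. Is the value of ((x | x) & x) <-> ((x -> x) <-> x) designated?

x | x = U | U = U
(x | x) & x = U & U = U
x -> x = U -> U = U
(x -> x) <-> x = U <-> U = U
((x | x) & x) <-> ((x -> x) <-> x) = U <-> U = U
U ∉ {True}.

No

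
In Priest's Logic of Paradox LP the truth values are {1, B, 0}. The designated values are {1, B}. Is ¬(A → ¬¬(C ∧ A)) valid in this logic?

No

Countermodel: A=1, C=1 gives 0, which is not designated.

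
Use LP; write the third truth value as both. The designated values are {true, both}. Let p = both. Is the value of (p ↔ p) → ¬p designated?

p ↔ p = both ↔ both = both
¬p = ¬both = both
(p ↔ p) → ¬p = both → both = both
both ∈ {true, both}.

Yes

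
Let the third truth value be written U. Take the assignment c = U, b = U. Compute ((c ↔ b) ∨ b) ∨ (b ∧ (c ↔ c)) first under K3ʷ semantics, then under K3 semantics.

U; U

In K3ʷ: c ↔ b = U ↔ U = U
(c ↔ b) ∨ b = U ∨ U = U
c ↔ c = U ↔ U = U
b ∧ (c ↔ c) = U ∧ U = U
((c ↔ b) ∨ b) ∨ (b ∧ (c ↔ c)) = U ∨ U = U
In K3: c ↔ b = U ↔ U = U
(c ↔ b) ∨ b = U ∨ U = U
c ↔ c = U ↔ U = U
b ∧ (c ↔ c) = U ∧ U = U
((c ↔ b) ∨ b) ∨ (b ∧ (c ↔ c)) = U ∨ U = U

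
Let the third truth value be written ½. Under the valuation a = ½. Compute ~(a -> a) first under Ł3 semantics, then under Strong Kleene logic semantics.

In Ł3: a -> a = ½ -> ½ = T  [min(1, 1−½+½)]
~(a -> a) = ~T = F
In Strong Kleene logic: a -> a = ½ -> ½ = ½  [~½ | ½]
~(a -> a) = ~½ = ½
They differ because Ł3 and Strong Kleene logic treat ½ differently under implication.

F; ½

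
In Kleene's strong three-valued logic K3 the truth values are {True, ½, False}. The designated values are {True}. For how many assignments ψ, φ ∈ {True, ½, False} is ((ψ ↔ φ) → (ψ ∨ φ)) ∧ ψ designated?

3

Designated under: (ψ=True, φ=True); (ψ=True, φ=½); (ψ=True, φ=False).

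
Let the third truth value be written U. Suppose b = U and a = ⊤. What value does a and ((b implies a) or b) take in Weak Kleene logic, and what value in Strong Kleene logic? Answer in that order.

U; ⊤

In Weak Kleene logic: b implies a = U implies ⊤ = U  [any arg is the third value ⇒ result is the third value]
(b implies a) or b = U or U = U
a and ((b implies a) or b) = ⊤ and U = U
In Strong Kleene logic: b implies a = U implies ⊤ = ⊤
(b implies a) or b = ⊤ or U = ⊤
a and ((b implies a) or b) = ⊤ and ⊤ = ⊤
They differ because Weak Kleene logic and Strong Kleene logic treat U differently under the binary connectives.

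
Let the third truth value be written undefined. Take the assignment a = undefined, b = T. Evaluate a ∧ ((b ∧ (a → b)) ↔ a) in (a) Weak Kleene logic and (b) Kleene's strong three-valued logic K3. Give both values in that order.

In Weak Kleene logic: a → b = undefined → T = undefined
b ∧ (a → b) = T ∧ undefined = undefined
(b ∧ (a → b)) ↔ a = undefined ↔ undefined = undefined
a ∧ ((b ∧ (a → b)) ↔ a) = undefined ∧ undefined = undefined
In Kleene's strong three-valued logic K3: a → b = undefined → T = T  [¬undefined ∨ T]
b ∧ (a → b) = T ∧ T = T
(b ∧ (a → b)) ↔ a = T ↔ undefined = undefined
a ∧ ((b ∧ (a → b)) ↔ a) = undefined ∧ undefined = undefined

undefined; undefined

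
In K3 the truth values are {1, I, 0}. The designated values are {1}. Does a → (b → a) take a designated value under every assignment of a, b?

No

Countermodel: a=I, b=1 gives I, which is not designated.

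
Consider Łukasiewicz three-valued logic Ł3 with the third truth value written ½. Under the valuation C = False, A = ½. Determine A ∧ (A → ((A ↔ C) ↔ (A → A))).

½

A ↔ C = ½ ↔ False = ½  [1 − |½−0|]
A → A = ½ → ½ = True
(A ↔ C) ↔ (A → A) = ½ ↔ True = ½
A → ((A ↔ C) ↔ (A → A)) = ½ → ½ = True
A ∧ (A → ((A ↔ C) ↔ (A → A))) = ½ ∧ True = ½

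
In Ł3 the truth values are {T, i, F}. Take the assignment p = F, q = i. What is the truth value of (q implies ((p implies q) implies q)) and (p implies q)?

T

p implies q = F implies i = T
(p implies q) implies q = T implies i = i
q implies ((p implies q) implies q) = i implies i = T
p implies q = F implies i = T
(q implies ((p implies q) implies q)) and (p implies q) = T and T = T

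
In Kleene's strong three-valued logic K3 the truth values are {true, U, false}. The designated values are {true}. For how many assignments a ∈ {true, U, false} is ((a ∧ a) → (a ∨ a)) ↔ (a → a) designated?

a=true: true ✓
a=U: U ·
a=false: true ✓

2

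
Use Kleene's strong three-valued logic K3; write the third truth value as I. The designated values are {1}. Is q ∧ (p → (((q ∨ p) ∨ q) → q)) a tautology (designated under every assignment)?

Countermodel: q=I, p=1 gives I, which is not designated.

No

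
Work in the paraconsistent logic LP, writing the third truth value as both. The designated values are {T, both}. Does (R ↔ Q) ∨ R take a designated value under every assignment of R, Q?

No

Countermodel: R=F, Q=T gives F, which is not designated.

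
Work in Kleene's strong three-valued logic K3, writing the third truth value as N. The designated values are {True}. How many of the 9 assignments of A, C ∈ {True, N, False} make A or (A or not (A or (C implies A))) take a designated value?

Designated under: (A=True, C=True); (A=True, C=N); (A=True, C=False); (A=False, C=True).

4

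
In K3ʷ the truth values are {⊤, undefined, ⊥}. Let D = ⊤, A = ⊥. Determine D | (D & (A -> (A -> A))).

⊤

A -> A = ⊥ -> ⊥ = ⊤
A -> (A -> A) = ⊥ -> ⊤ = ⊤
D & (A -> (A -> A)) = ⊤ & ⊤ = ⊤
D | (D & (A -> (A -> A))) = ⊤ | ⊤ = ⊤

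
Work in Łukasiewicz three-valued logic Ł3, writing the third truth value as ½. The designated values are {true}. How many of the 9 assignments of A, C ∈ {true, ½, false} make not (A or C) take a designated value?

1

Designated under: (A=false, C=false).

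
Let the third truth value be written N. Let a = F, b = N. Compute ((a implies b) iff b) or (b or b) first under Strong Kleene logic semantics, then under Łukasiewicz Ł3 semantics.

In Strong Kleene logic: a implies b = F implies N = T  [not F or N]
(a implies b) iff b = T iff N = N
b or b = N or N = N
((a implies b) iff b) or (b or b) = N or N = N
In Łukasiewicz Ł3: a implies b = F implies N = T  [min(1, 1−0+½)]
(a implies b) iff b = T iff N = N
b or b = N or N = N
((a implies b) iff b) or (b or b) = N or N = N

N; N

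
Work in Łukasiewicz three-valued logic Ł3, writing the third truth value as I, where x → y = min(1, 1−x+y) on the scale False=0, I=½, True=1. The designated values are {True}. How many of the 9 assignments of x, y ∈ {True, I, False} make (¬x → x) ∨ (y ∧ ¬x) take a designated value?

Of the 9 assignments, 7 give a value in {True}.

7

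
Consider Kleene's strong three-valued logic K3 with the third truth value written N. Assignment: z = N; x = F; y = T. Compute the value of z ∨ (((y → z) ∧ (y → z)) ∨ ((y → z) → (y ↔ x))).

y → z = T → N = N
y → z = T → N = N
(y → z) ∧ (y → z) = N ∧ N = N
y → z = T → N = N
y ↔ x = T ↔ F = F
(y → z) → (y ↔ x) = N → F = N
((y → z) ∧ (y → z)) ∨ ((y → z) → (y ↔ x)) = N ∨ N = N
z ∨ (((y → z) ∧ (y → z)) ∨ ((y → z) → (y ↔ x))) = N ∨ N = N

N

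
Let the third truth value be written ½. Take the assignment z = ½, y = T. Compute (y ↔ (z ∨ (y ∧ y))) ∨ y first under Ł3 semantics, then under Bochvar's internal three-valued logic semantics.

T; ½

In Ł3: y ∧ y = T ∧ T = T
z ∨ (y ∧ y) = ½ ∨ T = T
y ↔ (z ∨ (y ∧ y)) = T ↔ T = T
(y ↔ (z ∨ (y ∧ y))) ∨ y = T ∨ T = T
In Bochvar's internal three-valued logic: y ∧ y = T ∧ T = T
z ∨ (y ∧ y) = ½ ∨ T = ½
y ↔ (z ∨ (y ∧ y)) = T ↔ ½ = ½
(y ↔ (z ∨ (y ∧ y))) ∨ y = ½ ∨ T = ½
They differ because Ł3 and Bochvar's internal three-valued logic treat ½ differently under the binary connectives.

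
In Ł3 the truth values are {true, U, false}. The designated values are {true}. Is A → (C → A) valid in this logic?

Every assignment of A, C over {true, U, false} gives a value in {true}.
In particular, with A=U, C=U: A → (C → A) = true.

Yes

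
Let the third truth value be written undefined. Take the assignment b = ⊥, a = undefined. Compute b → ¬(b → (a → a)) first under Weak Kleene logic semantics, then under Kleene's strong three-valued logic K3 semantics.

In Weak Kleene logic: a → a = undefined → undefined = undefined  [any arg is the third value ⇒ result is the third value]
b → (a → a) = ⊥ → undefined = undefined
¬(b → (a → a)) = ¬undefined = undefined
b → ¬(b → (a → a)) = ⊥ → undefined = undefined
In Kleene's strong three-valued logic K3: a → a = undefined → undefined = undefined  [¬undefined ∨ undefined]
b → (a → a) = ⊥ → undefined = ⊤
¬(b → (a → a)) = ¬⊤ = ⊥
b → ¬(b → (a → a)) = ⊥ → ⊥ = ⊤
They differ because Weak Kleene logic and Kleene's strong three-valued logic K3 treat undefined differently under the binary connectives.

undefined; ⊤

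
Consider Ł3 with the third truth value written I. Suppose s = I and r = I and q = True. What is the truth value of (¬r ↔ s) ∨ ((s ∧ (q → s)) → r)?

True

¬r = ¬I = I
¬r ↔ s = I ↔ I = True
q → s = True → I = I
s ∧ (q → s) = I ∧ I = I
(s ∧ (q → s)) → r = I → I = True
(¬r ↔ s) ∨ ((s ∧ (q → s)) → r) = True ∨ True = True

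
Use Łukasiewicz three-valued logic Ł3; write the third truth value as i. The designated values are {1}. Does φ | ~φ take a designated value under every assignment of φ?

No

Countermodel: φ=i gives i, which is not designated.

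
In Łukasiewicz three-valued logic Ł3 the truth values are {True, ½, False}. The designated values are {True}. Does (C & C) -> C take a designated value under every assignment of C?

Every assignment of C over {True, ½, False} gives a value in {True}.
In particular, with C=½: (C & C) -> C = True.

Yes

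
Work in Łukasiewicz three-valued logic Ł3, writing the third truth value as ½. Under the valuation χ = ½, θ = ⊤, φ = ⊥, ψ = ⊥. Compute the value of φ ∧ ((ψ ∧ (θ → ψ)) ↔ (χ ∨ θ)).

θ → ψ = ⊤ → ⊥ = ⊥
ψ ∧ (θ → ψ) = ⊥ ∧ ⊥ = ⊥
χ ∨ θ = ½ ∨ ⊤ = ⊤
(ψ ∧ (θ → ψ)) ↔ (χ ∨ θ) = ⊥ ↔ ⊤ = ⊥
φ ∧ ((ψ ∧ (θ → ψ)) ↔ (χ ∨ θ)) = ⊥ ∧ ⊥ = ⊥

⊥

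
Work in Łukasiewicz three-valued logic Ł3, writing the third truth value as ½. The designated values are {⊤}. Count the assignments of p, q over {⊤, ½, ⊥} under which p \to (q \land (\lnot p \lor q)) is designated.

Of the 9 assignments, 6 give a value in {⊤}.

6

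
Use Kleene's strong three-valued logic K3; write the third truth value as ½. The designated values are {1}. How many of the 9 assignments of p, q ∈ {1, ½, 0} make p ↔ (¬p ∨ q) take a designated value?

Designated under: (p=1, q=1).

1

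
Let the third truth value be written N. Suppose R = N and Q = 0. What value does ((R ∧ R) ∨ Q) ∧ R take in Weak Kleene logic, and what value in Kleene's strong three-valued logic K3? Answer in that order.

In Weak Kleene logic: R ∧ R = N ∧ N = N
(R ∧ R) ∨ Q = N ∨ 0 = N
((R ∧ R) ∨ Q) ∧ R = N ∧ N = N
In Kleene's strong three-valued logic K3: R ∧ R = N ∧ N = N
(R ∧ R) ∨ Q = N ∨ 0 = N
((R ∧ R) ∨ Q) ∧ R = N ∧ N = N

N; N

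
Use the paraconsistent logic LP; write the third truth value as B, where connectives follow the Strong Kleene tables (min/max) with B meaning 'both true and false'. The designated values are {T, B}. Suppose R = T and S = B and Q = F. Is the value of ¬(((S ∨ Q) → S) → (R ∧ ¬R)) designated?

S ∨ Q = B ∨ F = B
(S ∨ Q) → S = B → B = B  [¬B ∨ B]
¬R = ¬T = F
R ∧ ¬R = T ∧ F = F
((S ∨ Q) → S) → (R ∧ ¬R) = B → F = B
¬(((S ∨ Q) → S) → (R ∧ ¬R)) = ¬B = B
B ∈ {T, B}.

Yes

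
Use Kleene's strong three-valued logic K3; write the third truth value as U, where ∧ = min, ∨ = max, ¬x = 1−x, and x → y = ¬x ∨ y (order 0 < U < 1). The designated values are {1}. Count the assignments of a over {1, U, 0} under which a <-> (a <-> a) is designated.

1

a=1: 1 ✓
a=U: U ·
a=0: 0 ·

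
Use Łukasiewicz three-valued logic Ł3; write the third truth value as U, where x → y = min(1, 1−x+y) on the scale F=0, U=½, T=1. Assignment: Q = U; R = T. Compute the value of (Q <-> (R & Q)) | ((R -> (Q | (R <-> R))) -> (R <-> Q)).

T

R & Q = T & U = U
Q <-> (R & Q) = U <-> U = T  [1 − |½−½|]
R <-> R = T <-> T = T
Q | (R <-> R) = U | T = T
R -> (Q | (R <-> R)) = T -> T = T
R <-> Q = T <-> U = U
(R -> (Q | (R <-> R))) -> (R <-> Q) = T -> U = U
(Q <-> (R & Q)) | ((R -> (Q | (R <-> R))) -> (R <-> Q)) = T | U = T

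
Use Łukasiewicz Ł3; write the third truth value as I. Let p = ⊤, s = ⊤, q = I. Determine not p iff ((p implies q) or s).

not p = not ⊤ = ⊥
p implies q = ⊤ implies I = I  [min(1, 1−1+½)]
(p implies q) or s = I or ⊤ = ⊤
not p iff ((p implies q) or s) = ⊥ iff ⊤ = ⊥

⊥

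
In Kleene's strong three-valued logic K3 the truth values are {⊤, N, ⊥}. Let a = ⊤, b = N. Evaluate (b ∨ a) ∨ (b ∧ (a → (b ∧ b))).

⊤

b ∨ a = N ∨ ⊤ = ⊤
b ∧ b = N ∧ N = N
a → (b ∧ b) = ⊤ → N = N  [¬⊤ ∨ N]
b ∧ (a → (b ∧ b)) = N ∧ N = N
(b ∨ a) ∨ (b ∧ (a → (b ∧ b))) = ⊤ ∨ N = ⊤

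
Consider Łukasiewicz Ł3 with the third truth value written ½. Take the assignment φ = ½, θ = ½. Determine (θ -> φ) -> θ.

½

θ -> φ = ½ -> ½ = T  [min(1, 1−½+½)]
(θ -> φ) -> θ = T -> ½ = ½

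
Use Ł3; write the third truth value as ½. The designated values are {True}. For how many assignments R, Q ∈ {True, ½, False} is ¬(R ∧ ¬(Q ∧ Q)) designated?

5

Of the 9 assignments, 5 give a value in {True}.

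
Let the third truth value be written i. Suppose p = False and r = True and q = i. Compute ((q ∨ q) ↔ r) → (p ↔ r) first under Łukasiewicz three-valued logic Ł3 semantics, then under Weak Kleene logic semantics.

In Łukasiewicz three-valued logic Ł3: q ∨ q = i ∨ i = i
(q ∨ q) ↔ r = i ↔ True = i  [1 − |½−1|]
p ↔ r = False ↔ True = False
((q ∨ q) ↔ r) → (p ↔ r) = i → False = i
In Weak Kleene logic: q ∨ q = i ∨ i = i
(q ∨ q) ↔ r = i ↔ True = i
p ↔ r = False ↔ True = False
((q ∨ q) ↔ r) → (p ↔ r) = i → False = i  [any arg is the third value ⇒ result is the third value]

i; i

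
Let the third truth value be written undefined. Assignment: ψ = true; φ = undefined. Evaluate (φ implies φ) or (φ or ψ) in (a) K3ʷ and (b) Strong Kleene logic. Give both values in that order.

In K3ʷ: φ implies φ = undefined implies undefined = undefined
φ or ψ = undefined or true = undefined
(φ implies φ) or (φ or ψ) = undefined or undefined = undefined
In Strong Kleene logic: φ implies φ = undefined implies undefined = undefined  [not undefined or undefined]
φ or ψ = undefined or true = true
(φ implies φ) or (φ or ψ) = undefined or true = true
They differ because K3ʷ and Strong Kleene logic treat undefined differently under the binary connectives.

undefined; true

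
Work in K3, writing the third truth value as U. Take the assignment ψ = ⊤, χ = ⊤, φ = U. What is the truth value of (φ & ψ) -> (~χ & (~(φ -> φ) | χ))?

U

φ & ψ = U & ⊤ = U
~χ = ~⊤ = ⊥
φ -> φ = U -> U = U
~(φ -> φ) = ~U = U
~(φ -> φ) | χ = U | ⊤ = ⊤
~χ & (~(φ -> φ) | χ) = ⊥ & ⊤ = ⊥
(φ & ψ) -> (~χ & (~(φ -> φ) | χ)) = U -> ⊥ = U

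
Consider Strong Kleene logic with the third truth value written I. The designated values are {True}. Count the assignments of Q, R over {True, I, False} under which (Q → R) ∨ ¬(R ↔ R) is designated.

5

Of the 9 assignments, 5 give a value in {True}.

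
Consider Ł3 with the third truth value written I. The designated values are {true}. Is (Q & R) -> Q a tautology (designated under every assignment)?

Yes

Every assignment of Q, R over {true, I, false} gives a value in {true}.
In particular, with Q=I, R=I: (Q & R) -> Q = true.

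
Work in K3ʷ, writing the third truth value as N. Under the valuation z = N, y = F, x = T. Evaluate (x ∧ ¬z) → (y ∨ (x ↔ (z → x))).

¬z = ¬N = N
x ∧ ¬z = T ∧ N = N
z → x = N → T = N
x ↔ (z → x) = T ↔ N = N
y ∨ (x ↔ (z → x)) = F ∨ N = N
(x ∧ ¬z) → (y ∨ (x ↔ (z → x))) = N → N = N

N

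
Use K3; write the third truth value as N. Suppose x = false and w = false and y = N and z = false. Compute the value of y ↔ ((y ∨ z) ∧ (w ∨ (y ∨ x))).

N

y ∨ z = N ∨ false = N
y ∨ x = N ∨ false = N
w ∨ (y ∨ x) = false ∨ N = N
(y ∨ z) ∧ (w ∨ (y ∨ x)) = N ∧ N = N
y ↔ ((y ∨ z) ∧ (w ∨ (y ∨ x))) = N ↔ N = N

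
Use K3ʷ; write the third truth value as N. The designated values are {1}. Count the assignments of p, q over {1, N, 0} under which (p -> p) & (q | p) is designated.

3

Designated under: (p=1, q=1); (p=1, q=0); (p=0, q=1).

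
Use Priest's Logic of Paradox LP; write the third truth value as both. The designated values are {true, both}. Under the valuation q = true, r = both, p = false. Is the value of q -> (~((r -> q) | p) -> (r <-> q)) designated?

Yes

r -> q = both -> true = true  [~both | true]
(r -> q) | p = true | false = true
~((r -> q) | p) = ~true = false
r <-> q = both <-> true = both
~((r -> q) | p) -> (r <-> q) = false -> both = true
q -> (~((r -> q) | p) -> (r <-> q)) = true -> true = true
true ∈ {true, both}.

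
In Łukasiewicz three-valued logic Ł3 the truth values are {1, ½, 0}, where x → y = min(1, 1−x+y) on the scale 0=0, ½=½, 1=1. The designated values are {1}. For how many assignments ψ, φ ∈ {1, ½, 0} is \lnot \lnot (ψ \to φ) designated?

6

Of the 9 assignments, 6 give a value in {1}.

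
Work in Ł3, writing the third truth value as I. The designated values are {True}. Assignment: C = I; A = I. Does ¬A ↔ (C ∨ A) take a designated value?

¬A = ¬I = I
C ∨ A = I ∨ I = I
¬A ↔ (C ∨ A) = I ↔ I = True  [1 − |½−½|]
True ∈ {True}.

Yes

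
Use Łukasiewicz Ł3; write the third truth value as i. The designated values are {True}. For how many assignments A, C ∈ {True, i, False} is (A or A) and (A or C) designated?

3

Designated under: (A=True, C=True); (A=True, C=i); (A=True, C=False).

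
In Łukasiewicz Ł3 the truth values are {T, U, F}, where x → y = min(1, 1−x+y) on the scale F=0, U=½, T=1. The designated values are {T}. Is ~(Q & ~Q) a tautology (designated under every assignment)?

Countermodel: Q=U gives U, which is not designated.

No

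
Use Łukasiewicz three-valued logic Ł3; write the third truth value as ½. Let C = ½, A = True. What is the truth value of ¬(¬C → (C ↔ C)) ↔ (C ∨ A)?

¬C = ¬½ = ½
C ↔ C = ½ ↔ ½ = True  [1 − |½−½|]
¬C → (C ↔ C) = ½ → True = True
¬(¬C → (C ↔ C)) = ¬True = False
C ∨ A = ½ ∨ True = True
¬(¬C → (C ↔ C)) ↔ (C ∨ A) = False ↔ True = False

False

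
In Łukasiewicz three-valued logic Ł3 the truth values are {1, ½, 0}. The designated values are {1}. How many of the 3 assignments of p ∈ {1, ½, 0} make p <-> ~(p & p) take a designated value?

1

p=1: 0 ·
p=½: 1 ✓
p=0: 0 ·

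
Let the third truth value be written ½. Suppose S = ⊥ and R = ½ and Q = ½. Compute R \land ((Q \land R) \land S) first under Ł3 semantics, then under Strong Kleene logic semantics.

⊥; ⊥

In Ł3: Q \land R = ½ \land ½ = ½
(Q \land R) \land S = ½ \land ⊥ = ⊥
R \land ((Q \land R) \land S) = ½ \land ⊥ = ⊥
In Strong Kleene logic: Q \land R = ½ \land ½ = ½
(Q \land R) \land S = ½ \land ⊥ = ⊥
R \land ((Q \land R) \land S) = ½ \land ⊥ = ⊥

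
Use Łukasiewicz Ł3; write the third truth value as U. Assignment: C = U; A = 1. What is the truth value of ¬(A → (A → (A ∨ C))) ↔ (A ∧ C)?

U

A ∨ C = 1 ∨ U = 1
A → (A ∨ C) = 1 → 1 = 1
A → (A → (A ∨ C)) = 1 → 1 = 1
¬(A → (A → (A ∨ C))) = ¬1 = 0
A ∧ C = 1 ∧ U = U
¬(A → (A → (A ∨ C))) ↔ (A ∧ C) = 0 ↔ U = U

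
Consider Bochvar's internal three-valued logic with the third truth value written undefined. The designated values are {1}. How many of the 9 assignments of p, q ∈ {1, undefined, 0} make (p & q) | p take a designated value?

2

Designated under: (p=1, q=1); (p=1, q=0).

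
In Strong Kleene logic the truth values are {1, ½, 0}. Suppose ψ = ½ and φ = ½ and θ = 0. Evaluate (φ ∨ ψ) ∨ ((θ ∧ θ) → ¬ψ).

φ ∨ ψ = ½ ∨ ½ = ½
θ ∧ θ = 0 ∧ 0 = 0
¬ψ = ¬½ = ½
(θ ∧ θ) → ¬ψ = 0 → ½ = 1  [¬0 ∨ ½]
(φ ∨ ψ) ∨ ((θ ∧ θ) → ¬ψ) = ½ ∨ 1 = 1

1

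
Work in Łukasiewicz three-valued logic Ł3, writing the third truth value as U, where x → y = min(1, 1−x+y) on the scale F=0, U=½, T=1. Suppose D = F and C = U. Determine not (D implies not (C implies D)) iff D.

T

C implies D = U implies F = U  [min(1, 1−½+0)]
not (C implies D) = not U = U
D implies not (C implies D) = F implies U = T
not (D implies not (C implies D)) = not T = F
not (D implies not (C implies D)) iff D = F iff F = T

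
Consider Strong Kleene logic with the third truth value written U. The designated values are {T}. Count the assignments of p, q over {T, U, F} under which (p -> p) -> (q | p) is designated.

5

Of the 9 assignments, 5 give a value in {T}.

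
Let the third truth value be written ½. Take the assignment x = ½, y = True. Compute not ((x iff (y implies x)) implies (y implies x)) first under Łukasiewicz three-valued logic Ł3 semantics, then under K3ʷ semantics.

In Łukasiewicz three-valued logic Ł3: y implies x = True implies ½ = ½  [min(1, 1−1+½)]
x iff (y implies x) = ½ iff ½ = True
y implies x = True implies ½ = ½
(x iff (y implies x)) implies (y implies x) = True implies ½ = ½
not ((x iff (y implies x)) implies (y implies x)) = not ½ = ½
In K3ʷ: y implies x = True implies ½ = ½
x iff (y implies x) = ½ iff ½ = ½
y implies x = True implies ½ = ½
(x iff (y implies x)) implies (y implies x) = ½ implies ½ = ½
not ((x iff (y implies x)) implies (y implies x)) = not ½ = ½

½; ½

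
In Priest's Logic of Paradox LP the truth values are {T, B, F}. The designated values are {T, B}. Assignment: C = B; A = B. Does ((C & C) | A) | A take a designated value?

Yes

C & C = B & B = B
(C & C) | A = B | B = B
((C & C) | A) | A = B | B = B
B ∈ {T, B}.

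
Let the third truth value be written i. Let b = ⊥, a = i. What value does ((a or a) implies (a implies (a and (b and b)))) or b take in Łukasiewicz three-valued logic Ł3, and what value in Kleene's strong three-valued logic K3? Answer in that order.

In Łukasiewicz three-valued logic Ł3: a or a = i or i = i
b and b = ⊥ and ⊥ = ⊥
a and (b and b) = i and ⊥ = ⊥
a implies (a and (b and b)) = i implies ⊥ = i  [min(1, 1−½+0)]
(a or a) implies (a implies (a and (b and b))) = i implies i = ⊤
((a or a) implies (a implies (a and (b and b)))) or b = ⊤ or ⊥ = ⊤
In Kleene's strong three-valued logic K3: a or a = i or i = i
b and b = ⊥ and ⊥ = ⊥
a and (b and b) = i and ⊥ = ⊥
a implies (a and (b and b)) = i implies ⊥ = i
(a or a) implies (a implies (a and (b and b))) = i implies i = i
((a or a) implies (a implies (a and (b and b)))) or b = i or ⊥ = i
They differ because Łukasiewicz three-valued logic Ł3 and Kleene's strong three-valued logic K3 treat i differently under implication.

⊤; i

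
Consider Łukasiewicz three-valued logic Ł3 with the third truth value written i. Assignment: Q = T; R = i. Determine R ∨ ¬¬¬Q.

i

¬Q = ¬T = F
¬¬Q = ¬F = T
¬¬¬Q = ¬T = F
R ∨ ¬¬¬Q = i ∨ F = i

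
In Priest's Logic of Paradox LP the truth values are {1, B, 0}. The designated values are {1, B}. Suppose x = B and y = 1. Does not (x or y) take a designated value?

No

x or y = B or 1 = 1
not (x or y) = not 1 = 0
0 ∉ {1, B}.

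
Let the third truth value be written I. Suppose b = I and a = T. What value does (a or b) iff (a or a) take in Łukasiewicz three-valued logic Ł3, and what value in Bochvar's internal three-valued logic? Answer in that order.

T; I

In Łukasiewicz three-valued logic Ł3: a or b = T or I = T
a or a = T or T = T
(a or b) iff (a or a) = T iff T = T
In Bochvar's internal three-valued logic: a or b = T or I = I
a or a = T or T = T
(a or b) iff (a or a) = I iff T = I
They differ because Łukasiewicz three-valued logic Ł3 and Bochvar's internal three-valued logic treat I differently under the binary connectives.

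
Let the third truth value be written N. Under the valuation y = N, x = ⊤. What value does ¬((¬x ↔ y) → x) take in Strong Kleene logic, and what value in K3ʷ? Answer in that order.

⊥; N

In Strong Kleene logic: ¬x = ¬⊤ = ⊥
¬x ↔ y = ⊥ ↔ N = N
(¬x ↔ y) → x = N → ⊤ = ⊤  [¬N ∨ ⊤]
¬((¬x ↔ y) → x) = ¬⊤ = ⊥
In K3ʷ: ¬x = ¬⊤ = ⊥
¬x ↔ y = ⊥ ↔ N = N
(¬x ↔ y) → x = N → ⊤ = N
¬((¬x ↔ y) → x) = ¬N = N
They differ because Strong Kleene logic and K3ʷ treat N differently under the binary connectives.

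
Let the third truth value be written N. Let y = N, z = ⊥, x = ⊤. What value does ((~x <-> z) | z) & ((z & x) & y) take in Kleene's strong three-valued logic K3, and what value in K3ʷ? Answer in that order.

In Kleene's strong three-valued logic K3: ~x = ~⊤ = ⊥
~x <-> z = ⊥ <-> ⊥ = ⊤
(~x <-> z) | z = ⊤ | ⊥ = ⊤
z & x = ⊥ & ⊤ = ⊥
(z & x) & y = ⊥ & N = ⊥
((~x <-> z) | z) & ((z & x) & y) = ⊤ & ⊥ = ⊥
In K3ʷ: ~x = ~⊤ = ⊥
~x <-> z = ⊥ <-> ⊥ = ⊤
(~x <-> z) | z = ⊤ | ⊥ = ⊤
z & x = ⊥ & ⊤ = ⊥
(z & x) & y = ⊥ & N = N
((~x <-> z) | z) & ((z & x) & y) = ⊤ & N = N
They differ because Kleene's strong three-valued logic K3 and K3ʷ treat N differently under the binary connectives.

⊥; N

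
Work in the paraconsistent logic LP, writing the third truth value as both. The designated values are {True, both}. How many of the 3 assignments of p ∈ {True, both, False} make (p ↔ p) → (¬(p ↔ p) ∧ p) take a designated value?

p=True: False ·
p=both: both ✓
p=False: False ·

1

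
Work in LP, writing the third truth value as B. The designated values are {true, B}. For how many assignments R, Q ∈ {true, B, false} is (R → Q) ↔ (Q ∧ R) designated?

6

Of the 9 assignments, 6 give a value in {true, B}.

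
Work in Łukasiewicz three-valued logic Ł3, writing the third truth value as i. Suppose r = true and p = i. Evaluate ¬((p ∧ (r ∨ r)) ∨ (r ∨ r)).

r ∨ r = true ∨ true = true
p ∧ (r ∨ r) = i ∧ true = i
r ∨ r = true ∨ true = true
(p ∧ (r ∨ r)) ∨ (r ∨ r) = i ∨ true = true
¬((p ∧ (r ∨ r)) ∨ (r ∨ r)) = ¬true = false

false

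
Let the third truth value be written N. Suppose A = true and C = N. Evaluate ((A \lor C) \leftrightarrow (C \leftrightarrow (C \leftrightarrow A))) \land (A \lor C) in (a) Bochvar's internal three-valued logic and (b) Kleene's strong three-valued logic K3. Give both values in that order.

N; N

In Bochvar's internal three-valued logic: A \lor C = true \lor N = N
C \leftrightarrow A = N \leftrightarrow true = N
C \leftrightarrow (C \leftrightarrow A) = N \leftrightarrow N = N
(A \lor C) \leftrightarrow (C \leftrightarrow (C \leftrightarrow A)) = N \leftrightarrow N = N
A \lor C = true \lor N = N
((A \lor C) \leftrightarrow (C \leftrightarrow (C \leftrightarrow A))) \land (A \lor C) = N \land N = N
In Kleene's strong three-valued logic K3: A \lor C = true \lor N = true
C \leftrightarrow A = N \leftrightarrow true = N
C \leftrightarrow (C \leftrightarrow A) = N \leftrightarrow N = N
(A \lor C) \leftrightarrow (C \leftrightarrow (C \leftrightarrow A)) = true \leftrightarrow N = N
A \lor C = true \lor N = true
((A \lor C) \leftrightarrow (C \leftrightarrow (C \leftrightarrow A))) \land (A \lor C) = N \land true = N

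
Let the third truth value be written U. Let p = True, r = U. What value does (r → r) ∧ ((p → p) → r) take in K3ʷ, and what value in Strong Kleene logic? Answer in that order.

U; U

In K3ʷ: r → r = U → U = U
p → p = True → True = True
(p → p) → r = True → U = U
(r → r) ∧ ((p → p) → r) = U ∧ U = U
In Strong Kleene logic: r → r = U → U = U  [¬U ∨ U]
p → p = True → True = True
(p → p) → r = True → U = U
(r → r) ∧ ((p → p) → r) = U ∧ U = U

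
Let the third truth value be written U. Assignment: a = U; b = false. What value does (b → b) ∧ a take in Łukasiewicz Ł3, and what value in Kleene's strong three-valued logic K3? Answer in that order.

In Łukasiewicz Ł3: b → b = false → false = true
(b → b) ∧ a = true ∧ U = U
In Kleene's strong three-valued logic K3: b → b = false → false = true
(b → b) ∧ a = true ∧ U = U

U; U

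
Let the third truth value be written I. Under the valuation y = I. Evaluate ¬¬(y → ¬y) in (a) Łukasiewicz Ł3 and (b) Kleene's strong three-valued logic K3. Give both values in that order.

1; I

In Łukasiewicz Ł3: ¬y = ¬I = I
y → ¬y = I → I = 1  [min(1, 1−½+½)]
¬(y → ¬y) = ¬1 = 0
¬¬(y → ¬y) = ¬0 = 1
In Kleene's strong three-valued logic K3: ¬y = ¬I = I
y → ¬y = I → I = I
¬(y → ¬y) = ¬I = I
¬¬(y → ¬y) = ¬I = I
They differ because Łukasiewicz Ł3 and Kleene's strong three-valued logic K3 treat I differently under implication.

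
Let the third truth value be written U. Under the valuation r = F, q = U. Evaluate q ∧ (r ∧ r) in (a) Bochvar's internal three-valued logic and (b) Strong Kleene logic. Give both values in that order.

In Bochvar's internal three-valued logic: r ∧ r = F ∧ F = F
q ∧ (r ∧ r) = U ∧ F = U
In Strong Kleene logic: r ∧ r = F ∧ F = F
q ∧ (r ∧ r) = U ∧ F = F
They differ because Bochvar's internal three-valued logic and Strong Kleene logic treat U differently under the binary connectives.

U; F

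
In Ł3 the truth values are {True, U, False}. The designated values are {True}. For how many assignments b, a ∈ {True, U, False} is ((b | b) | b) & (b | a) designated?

3

Designated under: (b=True, a=True); (b=True, a=U); (b=True, a=False).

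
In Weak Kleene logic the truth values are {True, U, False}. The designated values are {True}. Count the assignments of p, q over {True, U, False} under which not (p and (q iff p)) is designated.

3

Designated under: (p=True, q=False); (p=False, q=True); (p=False, q=False).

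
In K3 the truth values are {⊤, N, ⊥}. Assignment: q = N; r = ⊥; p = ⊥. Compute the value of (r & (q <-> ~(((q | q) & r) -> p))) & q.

q | q = N | N = N
(q | q) & r = N & ⊥ = ⊥
((q | q) & r) -> p = ⊥ -> ⊥ = ⊤
~(((q | q) & r) -> p) = ~⊤ = ⊥
q <-> ~(((q | q) & r) -> p) = N <-> ⊥ = N
r & (q <-> ~(((q | q) & r) -> p)) = ⊥ & N = ⊥
(r & (q <-> ~(((q | q) & r) -> p))) & q = ⊥ & N = ⊥

⊥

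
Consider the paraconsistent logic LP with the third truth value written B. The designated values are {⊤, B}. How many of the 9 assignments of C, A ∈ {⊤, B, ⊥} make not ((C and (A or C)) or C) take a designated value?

Of the 9 assignments, 6 give a value in {⊤, B}.

6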